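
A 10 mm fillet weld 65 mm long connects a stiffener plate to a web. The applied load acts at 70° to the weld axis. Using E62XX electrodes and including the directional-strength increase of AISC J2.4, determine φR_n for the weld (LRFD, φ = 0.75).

E62XX → F_EXX = 620 MPa.
t_e = 0.707 × 10 = 7.07 mm; A_we = 7.07 × 65 = 459.5 mm².
Directional factor: 1.0 + 0.5 sin^1.5(70°) = 1.455.
F_nw = 0.6 × 620 × 1.455 = 541.4 MPa.
φR_n = 0.75 × 541.4 × 459.5 × 10⁻³ = 186.6 kN.

φR_n ≈ 187 kN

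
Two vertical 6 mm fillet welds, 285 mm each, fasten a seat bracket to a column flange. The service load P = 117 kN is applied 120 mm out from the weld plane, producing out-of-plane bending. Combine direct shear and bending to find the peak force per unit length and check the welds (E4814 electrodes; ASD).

E48XX → F_EXX = 480 MPa.
L_w = 2 × 285 = 570 mm; section modulus (unit throat) S = 2 × L²/6 = 27080 mm².
Direct shear f_v = P/L_w = 117×10³/570 = 205.3 N/mm.
Moment M = P × e = 117×10³ × 120 = 14040000 N·mm; bending f_b = M/S = 518.6 N/mm.
f_max = √(f_v² + f_b²) = √(205.3² + 518.6²) = 557.7 N/mm.
r_n/Ω = (1/2.0) × 0.6 × 480 × (0.707 × 6) = 610.8 N/mm → adequate.

f_max ≈ 558 N/mm; adequate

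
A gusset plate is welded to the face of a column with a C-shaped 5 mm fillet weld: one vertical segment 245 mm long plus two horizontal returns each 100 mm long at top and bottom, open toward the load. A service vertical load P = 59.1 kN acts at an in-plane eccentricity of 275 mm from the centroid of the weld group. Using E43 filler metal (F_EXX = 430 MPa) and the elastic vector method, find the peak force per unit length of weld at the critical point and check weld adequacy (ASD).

f_max ≈ 587 N/mm; NOT adequate

Total weld length L_w = 445 mm. Treat welds as unit-width lines.
Centroid: x̄ = 2×100×50 / 445 = 22.47 mm from the vertical weld.
Polar moment about centroid: J = I_x + I_y = [245³/12 + 2×100×122.5²] + [245×22.47² + 2(100³/12 + 100×27.53²)] = 4669000 mm³.
Direct shear f_v = P/L_w = 59.1×10³ / 445 = 132.8 N/mm (vertical).
Torsion M = P·e = 59.1×10³ × 275 = 16252000 N·mm.
Critical point at (x, y) = (77.53, 122.5) from centroid. f_tx = M·y/J = 426.4 N/mm; f_ty = M·x/J = 269.9 N/mm.
Resultant f_max = √[f_tx² + (f_v + f_ty)²] = √[426.4² + (132.8 + 269.9)²] = 586.5 N/mm.
Capacity per unit length: r_n/Ω = (1/2.0) × 0.6 × 430 × (0.707 × 5) = 456 N/mm.
586.5 > 456 → NOT adequate.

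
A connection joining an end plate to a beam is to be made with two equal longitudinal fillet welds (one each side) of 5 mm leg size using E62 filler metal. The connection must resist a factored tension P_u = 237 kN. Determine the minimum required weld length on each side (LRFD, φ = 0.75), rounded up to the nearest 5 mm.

E62XX → F_EXX = 620 MPa.
Throat t_e = 0.707 × 5 = 3.535 mm.
φr_n = 0.75 × 0.6 × 620 × 3.535 × 10⁻³ = 0.9863 kN/mm.
L_req = P_u / φr_n = 237 / 0.9863 = 240.3 mm total.
Per side: 240.3 / 2 = 120.2 mm.
Round up → use L = 125 mm on each side.

L = 125 mm on each side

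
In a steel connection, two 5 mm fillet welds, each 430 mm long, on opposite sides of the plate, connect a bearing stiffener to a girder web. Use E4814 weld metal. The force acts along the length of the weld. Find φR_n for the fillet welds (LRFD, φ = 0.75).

E48XX → F_EXX = 480 MPa.
Effective throat t_e = 0.707 × 5 = 3.535 mm.
Total length L = 860 mm; A_we = 3.535 × 860 = 3040 mm².
F_nw = 0.6 F_EXX = 0.6 × 480 = 288 MPa.
φR_n = 0.75 × 288 × 3040 × 10⁻³ = 656.7 kN.

φR_n ≈ 657 kN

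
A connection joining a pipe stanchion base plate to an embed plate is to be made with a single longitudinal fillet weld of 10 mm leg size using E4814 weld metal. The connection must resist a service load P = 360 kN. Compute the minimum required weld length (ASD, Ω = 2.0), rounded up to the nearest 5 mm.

L = 355 mm

E48XX → F_EXX = 480 MPa.
Throat t_e = 0.707 × 10 = 7.07 mm.
r_n/Ω = (0.6 × 480 × 7.07) / 2.0 = 1018 N/mm = 1.018 kN/mm.
L_req = P / (r_n/Ω) = 360 / 1.018 = 353.6 mm total.
Round up → use L = 355 mm.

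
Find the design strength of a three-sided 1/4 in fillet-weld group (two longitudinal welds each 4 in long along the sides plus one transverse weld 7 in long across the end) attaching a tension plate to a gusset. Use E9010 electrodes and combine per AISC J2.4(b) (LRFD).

φR_n ≈ 124 kips

E90XX → F_EXX = 90 ksi.
t_e = 0.707 × 0.25 = 0.1767 in.
R_nwl = 0.6 × 90 × 0.1767 × 8 = 76.36 kips (longitudinal, 2 welds).
R_nwt = 0.6 × 90 × 0.1767 × 7 = 66.81 kips (transverse, base value).
(i) R_nwl + R_nwt = 143.2 kips; (ii) 0.85 R_nwl + 1.5 R_nwt = 165.1 kips.
R_n = max = 165.1 kips [governs: (ii)]; φR_n = 123.8 kips.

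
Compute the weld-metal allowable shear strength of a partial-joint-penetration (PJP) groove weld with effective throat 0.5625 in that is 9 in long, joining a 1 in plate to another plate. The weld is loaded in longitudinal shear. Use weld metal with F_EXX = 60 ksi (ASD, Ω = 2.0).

Effective throat (given) t_e = 0.5625 in.
A_we = 0.5625 × 9 = 5.062 in².
F_nw = 0.6 F_EXX = 36 ksi.
R_n/Ω = (36 × 5.062) / 2.0 = 91.12 kip.

R_n/Ω ≈ 91.1 kip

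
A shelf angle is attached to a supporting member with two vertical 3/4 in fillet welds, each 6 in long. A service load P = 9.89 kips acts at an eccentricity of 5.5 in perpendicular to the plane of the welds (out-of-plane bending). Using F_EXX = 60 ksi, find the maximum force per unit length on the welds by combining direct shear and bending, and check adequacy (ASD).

L_w = 2 × 6 = 12 in; section modulus (unit throat) S = 2 × L²/6 = 12 in².
Direct shear f_v = P/L_w = 9.89/12 = 0.8242 kip/in.
Moment M = P × e = 9.89 × 5.5 = 54.395 kip·in; bending f_b = M/S = 4.533 kip/in.
f_max = √(f_v² + f_b²) = √(0.8242² + 4.533²) = 4.607 kip/in.
r_n/Ω = (1/2.0) × 0.6 × 60 × (0.707 × 0.75) = 9.544 kip/in → adequate.

f_max ≈ 4.61 kip/in; adequate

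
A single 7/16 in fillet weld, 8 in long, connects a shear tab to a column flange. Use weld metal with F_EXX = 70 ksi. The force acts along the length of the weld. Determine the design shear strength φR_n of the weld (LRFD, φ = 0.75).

φR_n ≈ 77.9 kip

Effective throat t_e = 0.707 × 0.4375 = 0.3093 in.
Total length L = 8 in; A_we = 0.3093 × 8 = 2.474 in².
F_nw = 0.6 F_EXX = 0.6 × 70 = 42 ksi.
φR_n = 0.75 × 42 × 2.474 = 77.95 kip.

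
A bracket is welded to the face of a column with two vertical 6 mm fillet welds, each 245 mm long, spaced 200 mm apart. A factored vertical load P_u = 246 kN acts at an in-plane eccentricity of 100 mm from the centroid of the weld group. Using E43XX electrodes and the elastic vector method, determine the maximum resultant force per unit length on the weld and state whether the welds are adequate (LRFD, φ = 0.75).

E43XX → F_EXX = 430 MPa.
Total weld length L_w = 490 mm. Treat welds as unit-width lines.
Polar moment about centroid: J = 2[d³/12 + d(b/2)²] = 2[245³/12 + 245×100²] = 7351000 mm³.
Direct shear f_v = P/L_w = 246×10³ / 490 = 502 N/mm (vertical).
Torsion M = P·e = 246×10³ × 100 = 24600000 N·mm.
Critical point at (x, y) = (100, 122.5) from centroid. f_tx = M·y/J = 409.9 N/mm; f_ty = M·x/J = 334.6 N/mm.
Resultant f_max = √[f_tx² + (f_v + f_ty)²] = √[409.9² + (502 + 334.6)²] = 931.7 N/mm.
Capacity per unit length: φr_n = 0.75 × 0.6 × 430 × (0.707 × 6) = 820.8 N/mm.
931.7 > 820.8 → NOT adequate.

f_max ≈ 932 N/mm; NOT adequate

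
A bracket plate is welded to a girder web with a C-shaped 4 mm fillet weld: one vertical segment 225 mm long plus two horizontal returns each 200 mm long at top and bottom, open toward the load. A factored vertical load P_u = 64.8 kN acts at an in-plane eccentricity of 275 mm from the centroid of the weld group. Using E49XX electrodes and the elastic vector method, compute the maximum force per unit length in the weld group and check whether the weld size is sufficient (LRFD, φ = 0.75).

f_max ≈ 443 N/mm; adequate

E49XX → F_EXX = 490 MPa.
Total weld length L_w = 625 mm. Treat welds as unit-width lines.
Centroid: x̄ = 2×200×100 / 625 = 64 mm from the vertical weld.
Polar moment about centroid: J = I_x + I_y = [225³/12 + 2×200×112.5²] + [225×64² + 2(200³/12 + 200×36²)] = 8785000 mm³.
Direct shear f_v = P/L_w = 64.8×10³ / 625 = 103.7 N/mm (vertical).
Torsion M = P·e = 64.8×10³ × 275 = 17820000 N·mm.
Critical point at (x, y) = (136, 112.5) from centroid. f_tx = M·y/J = 228.2 N/mm; f_ty = M·x/J = 275.9 N/mm.
Resultant f_max = √[f_tx² + (f_v + f_ty)²] = √[228.2² + (103.7 + 275.9)²] = 442.9 N/mm.
Capacity per unit length: φr_n = 0.75 × 0.6 × 490 × (0.707 × 4) = 623.6 N/mm.
442.9 ≤ 623.6 → adequate.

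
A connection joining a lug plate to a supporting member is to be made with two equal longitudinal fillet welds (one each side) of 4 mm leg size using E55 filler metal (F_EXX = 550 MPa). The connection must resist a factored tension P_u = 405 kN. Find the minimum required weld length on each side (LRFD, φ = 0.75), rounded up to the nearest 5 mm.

Throat t_e = 0.707 × 4 = 2.828 mm.
φr_n = 0.75 × 0.6 × 550 × 2.828 × 10⁻³ = 0.6999 kN/mm.
L_req = P_u / φr_n = 405 / 0.6999 = 578.6 mm total.
Per side: 578.6 / 2 = 289.3 mm.
Round up → use L = 290 mm on each side.

L = 290 mm on each side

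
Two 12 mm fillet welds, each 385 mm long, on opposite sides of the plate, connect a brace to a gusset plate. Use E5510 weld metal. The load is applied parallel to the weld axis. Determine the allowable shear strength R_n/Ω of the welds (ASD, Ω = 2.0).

R_n/Ω ≈ 1080 kN

E55XX → F_EXX = 550 MPa.
Effective throat t_e = 0.707 × 12 = 8.484 mm.
Total length L = 770 mm; A_we = 8.484 × 770 = 6533 mm².
F_nw = 0.6 F_EXX = 0.6 × 550 = 330 MPa.
R_n = 330 × 6533 × 10⁻³ = 2156 kN; R_n/Ω = 2156/2.0 = 1078 kN.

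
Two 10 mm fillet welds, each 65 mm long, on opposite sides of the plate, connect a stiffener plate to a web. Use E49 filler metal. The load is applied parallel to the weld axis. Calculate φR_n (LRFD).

E49XX → F_EXX = 490 MPa.
Effective throat t_e = 0.707 × 10 = 7.07 mm.
Total length L = 130 mm; A_we = 7.07 × 130 = 919.1 mm².
F_nw = 0.6 F_EXX = 0.6 × 490 = 294 MPa.
φR_n = 0.75 × 294 × 919.1 × 10⁻³ = 202.7 kN.

φR_n ≈ 203 kN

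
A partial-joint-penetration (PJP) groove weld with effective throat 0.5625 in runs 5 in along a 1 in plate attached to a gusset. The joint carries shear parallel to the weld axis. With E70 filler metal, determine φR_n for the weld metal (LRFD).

φR_n ≈ 88.6 kip

E70XX → F_EXX = 70 ksi.
Effective throat (given) t_e = 0.5625 in.
A_we = 0.5625 × 5 = 2.812 in².
F_nw = 0.6 F_EXX = 42 ksi.
φR_n = 0.75 × 42 × 2.812 = 88.59 kip.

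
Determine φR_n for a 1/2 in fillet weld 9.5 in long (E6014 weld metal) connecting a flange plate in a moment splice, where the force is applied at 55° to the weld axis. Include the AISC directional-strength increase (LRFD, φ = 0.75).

E60XX → F_EXX = 60 ksi.
t_e = 0.707 × 0.5 = 0.3535 in; A_we = 0.3535 × 9.5 = 3.358 in².
Directional factor: 1.0 + 0.5 sin^1.5(55°) = 1.371.
F_nw = 0.6 × 60 × 1.371 = 49.35 ksi.
φR_n = 0.75 × 49.35 × 3.358 = 124.3 kips.

φR_n ≈ 124 kips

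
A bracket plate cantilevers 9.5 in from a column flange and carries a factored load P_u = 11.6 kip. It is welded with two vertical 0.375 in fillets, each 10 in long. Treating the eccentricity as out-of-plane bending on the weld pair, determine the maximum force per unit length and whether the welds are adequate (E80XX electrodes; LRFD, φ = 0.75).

E80XX → F_EXX = 80 ksi.
L_w = 2 × 10 = 20 in; section modulus (unit throat) S = 2 × L²/6 = 33.33 in².
Direct shear f_v = P/L_w = 11.6/20 = 0.58 kip/in.
Moment M = P × e = 11.6 × 9.5 = 110.2 kip·in; bending f_b = M/S = 3.306 kip/in.
f_max = √(f_v² + f_b²) = √(0.58² + 3.306²) = 3.356 kip/in.
φr_n = 0.75 × 0.6 × 80 × (0.707 × 0.375) = 9.544 kip/in → adequate.

f_max ≈ 3.36 kip/in; adequate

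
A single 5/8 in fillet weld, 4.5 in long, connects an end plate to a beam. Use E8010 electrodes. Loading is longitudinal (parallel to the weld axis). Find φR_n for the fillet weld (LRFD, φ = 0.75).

φR_n ≈ 71.6 kip

E80XX → F_EXX = 80 ksi.
Effective throat t_e = 0.707 × 0.625 = 0.4419 in.
Total length L = 4.5 in; A_we = 0.4419 × 4.5 = 1.988 in².
F_nw = 0.6 F_EXX = 0.6 × 80 = 48 ksi.
φR_n = 0.75 × 48 × 1.988 = 71.58 kip.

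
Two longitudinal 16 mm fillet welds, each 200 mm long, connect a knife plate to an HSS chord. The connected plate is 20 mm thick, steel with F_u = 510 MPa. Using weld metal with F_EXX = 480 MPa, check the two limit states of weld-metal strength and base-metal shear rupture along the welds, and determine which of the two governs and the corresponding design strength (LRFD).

φR_n ≈ 977 kN (weld metal governs)

t_e = 0.707 × 16 = 11.31 mm; L = 400 mm.
Weld metal: φR_n = 0.75 × 0.6 × 480 × 11.31 × 400 × 10⁻³ = 977.4 kN.
Base metal (shear rupture): φR_n = 0.75 × 0.6 × 510 × 20 × 400 × 10⁻³ = 1836 kN.
Governing: weld metal.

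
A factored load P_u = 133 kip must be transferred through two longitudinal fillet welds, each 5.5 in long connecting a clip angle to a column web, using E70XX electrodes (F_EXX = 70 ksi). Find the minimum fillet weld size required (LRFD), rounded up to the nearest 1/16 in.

w = 9/16 in

Total weld length L = 11 in.
Required throat t_e = P_u / (φ × 0.6 F_EXX × L) = 133 / (0.75 × 0.6 × 70 × 11) = 0.3838 in.
Required leg w = t_e / 0.707 = 0.5429 in → use 9/16 in.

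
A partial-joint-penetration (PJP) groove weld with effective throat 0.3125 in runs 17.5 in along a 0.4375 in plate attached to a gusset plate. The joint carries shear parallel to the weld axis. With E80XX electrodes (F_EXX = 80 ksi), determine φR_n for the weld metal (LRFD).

Effective throat (given) t_e = 0.3125 in.
A_we = 0.3125 × 17.5 = 5.469 in².
F_nw = 0.6 F_EXX = 48 ksi.
φR_n = 0.75 × 48 × 5.469 = 196.9 kip.

φR_n ≈ 197 kip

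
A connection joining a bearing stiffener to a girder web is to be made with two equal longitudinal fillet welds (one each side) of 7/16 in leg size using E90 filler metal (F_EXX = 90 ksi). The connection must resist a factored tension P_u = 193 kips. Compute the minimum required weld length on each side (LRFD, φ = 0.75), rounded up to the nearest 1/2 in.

L = 8 in on each side

Throat t_e = 0.707 × 0.4375 = 0.3093 in.
φr_n = 0.75 × 0.6 × 90 × 0.3093 = 12.53 kips/in.
L_req = P_u / φr_n = 193 / 12.53 = 15.41 in total.
Per side: 15.41 / 2 = 7.703 in.
Round up → use L = 8 in on each side.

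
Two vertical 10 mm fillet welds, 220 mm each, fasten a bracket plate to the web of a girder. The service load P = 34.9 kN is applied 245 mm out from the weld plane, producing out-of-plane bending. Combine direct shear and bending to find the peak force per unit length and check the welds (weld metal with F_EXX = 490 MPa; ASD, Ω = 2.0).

f_max ≈ 536 N/mm; adequate

L_w = 2 × 220 = 440 mm; section modulus (unit throat) S = 2 × L²/6 = 16130 mm².
Direct shear f_v = P/L_w = 34.9×10³/440 = 79.32 N/mm.
Moment M = P × e = 34.9×10³ × 245 = 8550500 N·mm; bending f_b = M/S = 530 N/mm.
f_max = √(f_v² + f_b²) = √(79.32² + 530²) = 535.9 N/mm.
r_n/Ω = (1/2.0) × 0.6 × 490 × (0.707 × 10) = 1039 N/mm → adequate.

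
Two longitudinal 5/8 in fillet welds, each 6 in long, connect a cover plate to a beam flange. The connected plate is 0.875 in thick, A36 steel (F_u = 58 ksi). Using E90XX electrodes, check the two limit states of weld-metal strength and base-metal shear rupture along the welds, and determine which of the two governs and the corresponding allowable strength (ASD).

E90XX → F_EXX = 90 ksi.
t_e = 0.707 × 0.625 = 0.4419 in; L = 12 in.
Weld metal: R_n/Ω = (1/2.0) × 0.6 × 90 × 0.4419 × 12 = 143.2 kip.
Base metal (shear rupture): R_n/Ω = (1/2.0) × 0.6 × 58 × 0.875 × 12 = 182.7 kip.
Governing: weld metal.

R_n/Ω ≈ 143 kip (weld metal governs)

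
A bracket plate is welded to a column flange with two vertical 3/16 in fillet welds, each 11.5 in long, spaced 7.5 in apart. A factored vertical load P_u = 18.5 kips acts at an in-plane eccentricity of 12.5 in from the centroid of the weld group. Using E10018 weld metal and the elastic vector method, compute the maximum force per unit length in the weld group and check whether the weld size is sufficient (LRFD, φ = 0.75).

f_max ≈ 3.26 kip/in; adequate

E100XX → F_EXX = 100 ksi.
Total weld length L_w = 23 in. Treat welds as unit-width lines.
Polar moment about centroid: J = 2[d³/12 + d(b/2)²] = 2[11.5³/12 + 11.5×3.75²] = 576.9 in³.
Direct shear f_v = P/L_w = 18.5 / 23 = 0.8043 kip/in (vertical).
Torsion M = P·e = 18.5 × 12.5 = 231.25 kip·in.
Critical point at (x, y) = (3.75, 5.75) from centroid. f_tx = M·y/J = 2.305 kip/in; f_ty = M·x/J = 1.503 kip/in.
Resultant f_max = √[f_tx² + (f_v + f_ty)²] = √[2.305² + (0.8043 + 1.503)²] = 3.261 kip/in.
Capacity per unit length: φr_n = 0.75 × 0.6 × 100 × (0.707 × 0.1875) = 5.965 kip/in.
3.261 ≤ 5.965 → adequate.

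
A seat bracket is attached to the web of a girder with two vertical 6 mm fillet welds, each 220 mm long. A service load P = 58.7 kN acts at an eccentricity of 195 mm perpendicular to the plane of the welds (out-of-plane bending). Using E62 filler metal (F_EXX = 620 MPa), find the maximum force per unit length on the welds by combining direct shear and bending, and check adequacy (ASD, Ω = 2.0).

f_max ≈ 722 N/mm; adequate

L_w = 2 × 220 = 440 mm; section modulus (unit throat) S = 2 × L²/6 = 16130 mm².
Direct shear f_v = P/L_w = 58.7×10³/440 = 133.4 N/mm.
Moment M = P × e = 58.7×10³ × 195 = 11446000 N·mm; bending f_b = M/S = 709.5 N/mm.
f_max = √(f_v² + f_b²) = √(133.4² + 709.5²) = 721.9 N/mm.
r_n/Ω = (1/2.0) × 0.6 × 620 × (0.707 × 6) = 789 N/mm → adequate.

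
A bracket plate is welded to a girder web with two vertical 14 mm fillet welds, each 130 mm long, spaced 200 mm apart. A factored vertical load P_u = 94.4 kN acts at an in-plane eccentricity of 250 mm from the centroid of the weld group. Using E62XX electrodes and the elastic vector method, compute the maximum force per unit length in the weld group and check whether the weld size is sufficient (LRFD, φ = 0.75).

E62XX → F_EXX = 620 MPa.
Total weld length L_w = 260 mm. Treat welds as unit-width lines.
Polar moment about centroid: J = 2[d³/12 + d(b/2)²] = 2[130³/12 + 130×100²] = 2966000 mm³.
Direct shear f_v = P/L_w = 94.4×10³ / 260 = 363.1 N/mm (vertical).
Torsion M = P·e = 94.4×10³ × 250 = 23600000 N·mm.
Critical point at (x, y) = (100, 65) from centroid. f_tx = M·y/J = 517.2 N/mm; f_ty = M·x/J = 795.6 N/mm.
Resultant f_max = √[f_tx² + (f_v + f_ty)²] = √[517.2² + (363.1 + 795.6)²] = 1269 N/mm.
Capacity per unit length: φr_n = 0.75 × 0.6 × 620 × (0.707 × 14) = 2762 N/mm.
1269 ≤ 2762 → adequate.

f_max ≈ 1270 N/mm; adequate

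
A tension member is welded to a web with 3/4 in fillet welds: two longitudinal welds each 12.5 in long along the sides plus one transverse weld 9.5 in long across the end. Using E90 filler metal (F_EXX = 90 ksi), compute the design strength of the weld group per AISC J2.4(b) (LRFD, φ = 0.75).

t_e = 0.707 × 0.75 = 0.5302 in.
R_nwl = 0.6 × 90 × 0.5302 × 25 = 715.8 kip (longitudinal, 2 welds).
R_nwt = 0.6 × 90 × 0.5302 × 9.5 = 272 kip (transverse, base value).
(i) R_nwl + R_nwt = 987.9 kip; (ii) 0.85 R_nwl + 1.5 R_nwt = 1016 kip.
R_n = max = 1016 kip [governs: (ii)]; φR_n = 762.4 kip.

φR_n ≈ 762 kip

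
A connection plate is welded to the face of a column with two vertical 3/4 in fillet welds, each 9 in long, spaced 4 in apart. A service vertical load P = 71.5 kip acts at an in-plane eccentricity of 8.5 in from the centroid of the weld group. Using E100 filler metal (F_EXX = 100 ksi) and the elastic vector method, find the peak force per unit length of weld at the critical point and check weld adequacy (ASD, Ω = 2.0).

Total weld length L_w = 18 in. Treat welds as unit-width lines.
Polar moment about centroid: J = 2[d³/12 + d(b/2)²] = 2[9³/12 + 9×2²] = 193.5 in³.
Direct shear f_v = P/L_w = 71.5 / 18 = 3.972 kip/in (vertical).
Torsion M = P·e = 71.5 × 8.5 = 607.75 kip·in.
Critical point at (x, y) = (2, 4.5) from centroid. f_tx = M·y/J = 14.13 kip/in; f_ty = M·x/J = 6.282 kip/in.
Resultant f_max = √[f_tx² + (f_v + f_ty)²] = √[14.13² + (3.972 + 6.282)²] = 17.46 kip/in.
Capacity per unit length: r_n/Ω = (1/2.0) × 0.6 × 100 × (0.707 × 0.75) = 15.91 kip/in.
17.46 > 15.91 → NOT adequate.

f_max ≈ 17.5 kip/in; NOT adequate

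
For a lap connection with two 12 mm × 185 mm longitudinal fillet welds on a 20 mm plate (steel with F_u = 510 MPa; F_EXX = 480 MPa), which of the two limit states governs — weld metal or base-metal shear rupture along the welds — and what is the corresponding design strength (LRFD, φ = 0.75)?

t_e = 0.707 × 12 = 8.484 mm; L = 370 mm.
Weld metal: φR_n = 0.75 × 0.6 × 480 × 8.484 × 370 × 10⁻³ = 678 kN.
Base metal (shear rupture): φR_n = 0.75 × 0.6 × 510 × 20 × 370 × 10⁻³ = 1698 kN.
Governing: weld metal.

φR_n ≈ 678 kN (weld metal governs)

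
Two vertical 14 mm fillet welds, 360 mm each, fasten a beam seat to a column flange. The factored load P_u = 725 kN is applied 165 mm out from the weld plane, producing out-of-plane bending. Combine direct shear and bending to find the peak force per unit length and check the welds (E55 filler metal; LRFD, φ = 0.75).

E55XX → F_EXX = 550 MPa.
L_w = 2 × 360 = 720 mm; section modulus (unit throat) S = 2 × L²/6 = 43200 mm².
Direct shear f_v = P/L_w = 725×10³/720 = 1007 N/mm.
Moment M = P × e = 725×10³ × 165 = 119620000 N·mm; bending f_b = M/S = 2769 N/mm.
f_max = √(f_v² + f_b²) = √(1007² + 2769²) = 2946 N/mm.
φr_n = 0.75 × 0.6 × 550 × (0.707 × 14) = 2450 N/mm → NOT adequate.

f_max ≈ 2950 N/mm; NOT adequate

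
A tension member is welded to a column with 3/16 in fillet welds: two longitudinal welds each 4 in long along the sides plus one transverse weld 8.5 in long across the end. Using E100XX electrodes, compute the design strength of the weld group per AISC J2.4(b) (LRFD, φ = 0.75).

φR_n ≈ 117 kip

E100XX → F_EXX = 100 ksi.
t_e = 0.707 × 0.1875 = 0.1326 in.
R_nwl = 0.6 × 100 × 0.1326 × 8 = 63.63 kip (longitudinal, 2 welds).
R_nwt = 0.6 × 100 × 0.1326 × 8.5 = 67.61 kip (transverse, base value).
(i) R_nwl + R_nwt = 131.2 kip; (ii) 0.85 R_nwl + 1.5 R_nwt = 155.5 kip.
R_n = max = 155.5 kip [governs: (ii)]; φR_n = 116.6 kip.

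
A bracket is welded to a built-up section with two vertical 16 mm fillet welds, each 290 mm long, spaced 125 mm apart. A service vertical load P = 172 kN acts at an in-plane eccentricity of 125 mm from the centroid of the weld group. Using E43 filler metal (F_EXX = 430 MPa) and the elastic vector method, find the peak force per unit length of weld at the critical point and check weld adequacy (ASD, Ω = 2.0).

f_max ≈ 708 N/mm; adequate

Total weld length L_w = 580 mm. Treat welds as unit-width lines.
Polar moment about centroid: J = 2[d³/12 + d(b/2)²] = 2[290³/12 + 290×62.5²] = 6330000 mm³.
Direct shear f_v = P/L_w = 172×10³ / 580 = 296.6 N/mm (vertical).
Torsion M = P·e = 172×10³ × 125 = 21500000 N·mm.
Critical point at (x, y) = (62.5, 145) from centroid. f_tx = M·y/J = 492.5 N/mm; f_ty = M·x/J = 212.3 N/mm.
Resultant f_max = √[f_tx² + (f_v + f_ty)²] = √[492.5² + (296.6 + 212.3)²] = 708.1 N/mm.
Capacity per unit length: r_n/Ω = (1/2.0) × 0.6 × 430 × (0.707 × 16) = 1459 N/mm.
708.1 ≤ 1459 → adequate.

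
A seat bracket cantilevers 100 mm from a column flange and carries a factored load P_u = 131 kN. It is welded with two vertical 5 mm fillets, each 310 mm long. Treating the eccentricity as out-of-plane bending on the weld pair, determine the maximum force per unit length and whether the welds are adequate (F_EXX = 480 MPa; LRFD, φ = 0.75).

L_w = 2 × 310 = 620 mm; section modulus (unit throat) S = 2 × L²/6 = 32030 mm².
Direct shear f_v = P/L_w = 131×10³/620 = 211.3 N/mm.
Moment M = P × e = 131×10³ × 100 = 13100000 N·mm; bending f_b = M/S = 408.9 N/mm.
f_max = √(f_v² + f_b²) = √(211.3² + 408.9²) = 460.3 N/mm.
φr_n = 0.75 × 0.6 × 480 × (0.707 × 5) = 763.6 N/mm → adequate.

f_max ≈ 460 N/mm; adequate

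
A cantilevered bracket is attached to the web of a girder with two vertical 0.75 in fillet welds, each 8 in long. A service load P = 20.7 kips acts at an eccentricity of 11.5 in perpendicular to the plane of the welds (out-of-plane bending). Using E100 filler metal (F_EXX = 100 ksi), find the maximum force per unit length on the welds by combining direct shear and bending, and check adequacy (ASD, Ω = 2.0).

L_w = 2 × 8 = 16 in; section modulus (unit throat) S = 2 × L²/6 = 21.33 in².
Direct shear f_v = P/L_w = 20.7/16 = 1.294 kip/in.
Moment M = P × e = 20.7 × 11.5 = 238.05 kip·in; bending f_b = M/S = 11.16 kip/in.
f_max = √(f_v² + f_b²) = √(1.294² + 11.16²) = 11.23 kip/in.
r_n/Ω = (1/2.0) × 0.6 × 100 × (0.707 × 0.75) = 15.91 kip/in → adequate.

f_max ≈ 11.2 kip/in; adequate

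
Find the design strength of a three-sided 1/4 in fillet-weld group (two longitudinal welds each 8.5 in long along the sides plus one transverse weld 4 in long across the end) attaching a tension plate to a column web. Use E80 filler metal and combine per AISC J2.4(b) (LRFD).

E80XX → F_EXX = 80 ksi.
t_e = 0.707 × 0.25 = 0.1767 in.
R_nwl = 0.6 × 80 × 0.1767 × 17 = 144.2 kips (longitudinal, 2 welds).
R_nwt = 0.6 × 80 × 0.1767 × 4 = 33.94 kips (transverse, base value).
(i) R_nwl + R_nwt = 178.2 kips; (ii) 0.85 R_nwl + 1.5 R_nwt = 173.5 kips.
R_n = max = 178.2 kips [governs: (i)]; φR_n = 133.6 kips.

φR_n ≈ 134 kips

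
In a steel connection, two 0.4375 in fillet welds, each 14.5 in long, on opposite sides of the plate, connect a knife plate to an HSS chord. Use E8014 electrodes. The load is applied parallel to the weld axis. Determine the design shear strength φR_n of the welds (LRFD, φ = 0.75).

E80XX → F_EXX = 80 ksi.
Effective throat t_e = 0.707 × 0.4375 = 0.3093 in.
Total length L = 29 in; A_we = 0.3093 × 29 = 8.97 in².
F_nw = 0.6 F_EXX = 0.6 × 80 = 48 ksi.
φR_n = 0.75 × 48 × 8.97 = 322.9 kip.

φR_n ≈ 323 kip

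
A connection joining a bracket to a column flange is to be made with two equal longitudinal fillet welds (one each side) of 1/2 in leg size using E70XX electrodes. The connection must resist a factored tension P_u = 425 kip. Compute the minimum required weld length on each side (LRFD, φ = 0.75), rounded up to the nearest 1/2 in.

L = 19.5 in on each side

E70XX → F_EXX = 70 ksi.
Throat t_e = 0.707 × 0.5 = 0.3535 in.
φr_n = 0.75 × 0.6 × 70 × 0.3535 = 11.14 kip/in.
L_req = P_u / φr_n = 425 / 11.14 = 38.17 in total.
Per side: 38.17 / 2 = 19.08 in.
Round up → use L = 19.5 in on each side.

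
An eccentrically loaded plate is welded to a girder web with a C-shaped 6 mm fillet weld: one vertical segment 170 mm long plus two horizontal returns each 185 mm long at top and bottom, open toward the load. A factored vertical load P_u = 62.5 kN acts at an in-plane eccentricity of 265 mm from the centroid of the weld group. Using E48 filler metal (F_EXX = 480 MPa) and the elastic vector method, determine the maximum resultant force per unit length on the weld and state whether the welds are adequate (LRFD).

f_max ≈ 577 N/mm; adequate

Total weld length L_w = 540 mm. Treat welds as unit-width lines.
Centroid: x̄ = 2×185×92.5 / 540 = 63.38 mm from the vertical weld.
Polar moment about centroid: J = I_x + I_y = [170³/12 + 2×185×85²] + [170×63.38² + 2(185³/12 + 185×29.12²)] = 5135000 mm³.
Direct shear f_v = P/L_w = 62.5×10³ / 540 = 115.7 N/mm (vertical).
Torsion M = P·e = 62.5×10³ × 265 = 16562000 N·mm.
Critical point at (x, y) = (121.6, 85) from centroid. f_tx = M·y/J = 274.2 N/mm; f_ty = M·x/J = 392.3 N/mm.
Resultant f_max = √[f_tx² + (f_v + f_ty)²] = √[274.2² + (115.7 + 392.3)²] = 577.3 N/mm.
Capacity per unit length: φr_n = 0.75 × 0.6 × 480 × (0.707 × 6) = 916.3 N/mm.
577.3 ≤ 916.3 → adequate.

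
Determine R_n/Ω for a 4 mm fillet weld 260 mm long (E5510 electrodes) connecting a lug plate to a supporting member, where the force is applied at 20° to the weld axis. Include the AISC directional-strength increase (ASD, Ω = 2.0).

E55XX → F_EXX = 550 MPa.
t_e = 0.707 × 4 = 2.828 mm; A_we = 2.828 × 260 = 735.3 mm².
Directional factor: 1.0 + 0.5 sin^1.5(20°) = 1.1.
F_nw = 0.6 × 550 × 1.1 = 363 MPa.
R_n/Ω = (363 × 735.3) / 2.0 × 10⁻³ = 133.5 kN.

R_n/Ω ≈ 133 kN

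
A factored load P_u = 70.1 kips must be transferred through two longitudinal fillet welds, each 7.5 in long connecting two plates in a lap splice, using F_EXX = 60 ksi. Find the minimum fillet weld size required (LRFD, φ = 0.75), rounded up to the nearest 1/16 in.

Total weld length L = 15 in.
Required throat t_e = P_u / (φ × 0.6 F_EXX × L) = 70.1 / (0.75 × 0.6 × 60 × 15) = 0.1731 in.
Required leg w = t_e / 0.707 = 0.2448 in → use 1/4 in.

w = 1/4 in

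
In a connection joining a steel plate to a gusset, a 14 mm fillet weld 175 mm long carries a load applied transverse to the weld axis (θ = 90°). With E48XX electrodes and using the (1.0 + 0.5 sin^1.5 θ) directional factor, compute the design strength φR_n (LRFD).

φR_n ≈ 561 kN

E48XX → F_EXX = 480 MPa.
t_e = 0.707 × 14 = 9.898 mm; A_we = 9.898 × 175 = 1732 mm².
Directional factor: 1.0 + 0.5 sin^1.5(90°) = 1.5.
F_nw = 0.6 × 480 × 1.5 = 432 MPa.
φR_n = 0.75 × 432 × 1732 × 10⁻³ = 561.2 kN.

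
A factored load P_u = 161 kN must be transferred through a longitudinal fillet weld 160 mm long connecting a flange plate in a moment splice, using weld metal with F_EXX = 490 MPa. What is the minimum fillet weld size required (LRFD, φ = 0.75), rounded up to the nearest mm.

Total weld length L = 160 mm.
Required throat t_e = P_u / (φ × 0.6 F_EXX × L) = 161 / (0.75 × 0.6 × 490 × 160 × 10⁻³) = 4.563 mm.
Required leg w = t_e / 0.707 = 6.455 mm → use 7 mm.

w = 7 mm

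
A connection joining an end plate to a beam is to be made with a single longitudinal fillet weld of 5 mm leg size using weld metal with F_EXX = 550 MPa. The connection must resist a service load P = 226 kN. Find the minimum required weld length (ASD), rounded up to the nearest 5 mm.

Throat t_e = 0.707 × 5 = 3.535 mm.
r_n/Ω = (0.6 × 550 × 3.535) / 2.0 = 583.3 N/mm = 0.5833 kN/mm.
L_req = P / (r_n/Ω) = 226 / 0.5833 = 387.5 mm total.
Round up → use L = 390 mm.

L = 390 mm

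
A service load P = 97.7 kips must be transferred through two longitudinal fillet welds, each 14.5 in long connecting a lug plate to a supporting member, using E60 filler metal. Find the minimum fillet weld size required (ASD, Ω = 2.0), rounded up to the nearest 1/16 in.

w = 5/16 in

E60XX → F_EXX = 60 ksi.
Total weld length L = 29 in.
Required throat t_e = P × Ω / (0.6 F_EXX × L) = 97.7 × 2.0 / (0.6 × 60 × 29) = 0.1872 in.
Required leg w = t_e / 0.707 = 0.2647 in → use 5/16 in.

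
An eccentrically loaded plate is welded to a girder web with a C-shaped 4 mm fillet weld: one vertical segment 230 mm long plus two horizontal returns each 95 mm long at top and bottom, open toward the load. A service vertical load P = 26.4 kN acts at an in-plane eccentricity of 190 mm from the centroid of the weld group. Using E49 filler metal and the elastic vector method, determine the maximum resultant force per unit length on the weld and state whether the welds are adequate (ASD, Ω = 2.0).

E49XX → F_EXX = 490 MPa.
Total weld length L_w = 420 mm. Treat welds as unit-width lines.
Centroid: x̄ = 2×95×47.5 / 420 = 21.49 mm from the vertical weld.
Polar moment about centroid: J = I_x + I_y = [230³/12 + 2×95×115²] + [230×21.49² + 2(95³/12 + 95×26.01²)] = 3904000 mm³.
Direct shear f_v = P/L_w = 26.4×10³ / 420 = 62.86 N/mm (vertical).
Torsion M = P·e = 26.4×10³ × 190 = 5016000 N·mm.
Critical point at (x, y) = (73.51, 115) from centroid. f_tx = M·y/J = 147.7 N/mm; f_ty = M·x/J = 94.44 N/mm.
Resultant f_max = √[f_tx² + (f_v + f_ty)²] = √[147.7² + (62.86 + 94.44)²] = 215.8 N/mm.
Capacity per unit length: r_n/Ω = (1/2.0) × 0.6 × 490 × (0.707 × 4) = 415.7 N/mm.
215.8 ≤ 415.7 → adequate.

f_max ≈ 216 N/mm; adequate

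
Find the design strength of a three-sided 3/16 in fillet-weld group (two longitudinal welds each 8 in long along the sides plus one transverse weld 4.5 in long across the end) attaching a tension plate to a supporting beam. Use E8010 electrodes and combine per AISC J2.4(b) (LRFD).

E80XX → F_EXX = 80 ksi.
t_e = 0.707 × 0.1875 = 0.1326 in.
R_nwl = 0.6 × 80 × 0.1326 × 16 = 101.8 kips (longitudinal, 2 welds).
R_nwt = 0.6 × 80 × 0.1326 × 4.5 = 28.63 kips (transverse, base value).
(i) R_nwl + R_nwt = 130.4 kips; (ii) 0.85 R_nwl + 1.5 R_nwt = 129.5 kips.
R_n = max = 130.4 kips [governs: (i)]; φR_n = 97.83 kips.

φR_n ≈ 97.8 kips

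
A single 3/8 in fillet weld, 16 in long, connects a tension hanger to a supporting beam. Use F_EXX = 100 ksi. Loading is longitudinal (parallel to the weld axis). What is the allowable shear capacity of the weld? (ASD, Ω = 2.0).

R_n/Ω ≈ 127 kip

Effective throat t_e = 0.707 × 0.375 = 0.2651 in.
Total length L = 16 in; A_we = 0.2651 × 16 = 4.242 in².
F_nw = 0.6 F_EXX = 0.6 × 100 = 60 ksi.
R_n = 60 × 4.242 = 254.5 kip; R_n/Ω = 254.5/2.0 = 127.3 kip.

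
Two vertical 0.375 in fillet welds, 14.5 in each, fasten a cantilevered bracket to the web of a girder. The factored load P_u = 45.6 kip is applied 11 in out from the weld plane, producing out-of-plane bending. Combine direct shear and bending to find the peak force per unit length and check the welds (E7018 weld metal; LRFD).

f_max ≈ 7.33 kip/in; adequate

E70XX → F_EXX = 70 ksi.
L_w = 2 × 14.5 = 29 in; section modulus (unit throat) S = 2 × L²/6 = 70.08 in².
Direct shear f_v = P/L_w = 45.6/29 = 1.572 kip/in.
Moment M = P × e = 45.6 × 11 = 501.6 kip·in; bending f_b = M/S = 7.157 kip/in.
f_max = √(f_v² + f_b²) = √(1.572² + 7.157²) = 7.328 kip/in.
φr_n = 0.75 × 0.6 × 70 × (0.707 × 0.375) = 8.351 kip/in → adequate.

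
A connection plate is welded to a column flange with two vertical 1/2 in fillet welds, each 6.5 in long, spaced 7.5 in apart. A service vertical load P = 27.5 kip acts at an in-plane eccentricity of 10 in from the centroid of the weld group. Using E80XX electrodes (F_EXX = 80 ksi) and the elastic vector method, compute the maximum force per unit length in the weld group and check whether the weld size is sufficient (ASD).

Total weld length L_w = 13 in. Treat welds as unit-width lines.
Polar moment about centroid: J = 2[d³/12 + d(b/2)²] = 2[6.5³/12 + 6.5×3.75²] = 228.6 in³.
Direct shear f_v = P/L_w = 27.5 / 13 = 2.115 kip/in (vertical).
Torsion M = P·e = 27.5 × 10 = 275 kip·in.
Critical point at (x, y) = (3.75, 3.25) from centroid. f_tx = M·y/J = 3.91 kip/in; f_ty = M·x/J = 4.511 kip/in.
Resultant f_max = √[f_tx² + (f_v + f_ty)²] = √[3.91² + (2.115 + 4.511)²] = 7.694 kip/in.
Capacity per unit length: r_n/Ω = (1/2.0) × 0.6 × 80 × (0.707 × 0.5) = 8.484 kip/in.
7.694 ≤ 8.484 → adequate.

f_max ≈ 7.69 kip/in; adequate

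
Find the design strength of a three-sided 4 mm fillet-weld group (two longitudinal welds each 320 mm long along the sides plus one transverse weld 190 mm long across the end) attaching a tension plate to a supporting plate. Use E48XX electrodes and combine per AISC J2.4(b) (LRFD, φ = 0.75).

E48XX → F_EXX = 480 MPa.
t_e = 0.707 × 4 = 2.828 mm.
R_nwl = 0.6 × 480 × 2.828 × 640 × 10⁻³ = 521.3 kN (longitudinal, 2 welds).
R_nwt = 0.6 × 480 × 2.828 × 190 × 10⁻³ = 154.7 kN (transverse, base value).
(i) R_nwl + R_nwt = 676 kN; (ii) 0.85 R_nwl + 1.5 R_nwt = 675.2 kN.
R_n = max = 676 kN [governs: (i)]; φR_n = 507 kN.

φR_n ≈ 507 kN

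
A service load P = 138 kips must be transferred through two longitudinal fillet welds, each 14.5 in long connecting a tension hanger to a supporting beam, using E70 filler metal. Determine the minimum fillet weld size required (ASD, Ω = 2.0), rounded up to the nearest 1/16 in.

w = 3/8 in

E70XX → F_EXX = 70 ksi.
Total weld length L = 29 in.
Required throat t_e = P × Ω / (0.6 F_EXX × L) = 138 × 2.0 / (0.6 × 70 × 29) = 0.2266 in.
Required leg w = t_e / 0.707 = 0.3205 in → use 3/8 in.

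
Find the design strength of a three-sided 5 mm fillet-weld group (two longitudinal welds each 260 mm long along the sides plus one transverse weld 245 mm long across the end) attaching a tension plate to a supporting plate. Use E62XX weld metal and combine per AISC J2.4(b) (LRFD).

E62XX → F_EXX = 620 MPa.
t_e = 0.707 × 5 = 3.535 mm.
R_nwl = 0.6 × 620 × 3.535 × 520 × 10⁻³ = 683.8 kN (longitudinal, 2 welds).
R_nwt = 0.6 × 620 × 3.535 × 245 × 10⁻³ = 322.2 kN (transverse, base value).
(i) R_nwl + R_nwt = 1006 kN; (ii) 0.85 R_nwl + 1.5 R_nwt = 1065 kN.
R_n = max = 1065 kN [governs: (ii)]; φR_n = 798.4 kN.

φR_n ≈ 798 kN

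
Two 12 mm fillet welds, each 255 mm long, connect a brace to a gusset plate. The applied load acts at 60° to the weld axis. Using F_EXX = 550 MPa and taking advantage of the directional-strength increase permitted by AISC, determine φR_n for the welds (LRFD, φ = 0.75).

φR_n ≈ 1500 kN

t_e = 0.707 × 12 = 8.484 mm; A_we = 8.484 × 510 = 4327 mm².
Directional factor: 1.0 + 0.5 sin^1.5(60°) = 1.403.
F_nw = 0.6 × 550 × 1.403 = 463 MPa.
φR_n = 0.75 × 463 × 4327 × 10⁻³ = 1502 kN.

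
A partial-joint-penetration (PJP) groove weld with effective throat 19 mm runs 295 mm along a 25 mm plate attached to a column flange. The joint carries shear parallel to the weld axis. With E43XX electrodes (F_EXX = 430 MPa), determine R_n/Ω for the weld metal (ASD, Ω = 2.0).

Effective throat (given) t_e = 19 mm.
A_we = 19 × 295 = 5605 mm².
F_nw = 0.6 F_EXX = 258 MPa.
R_n/Ω = (258 × 5605) / 2.0 × 10⁻³ = 723 kN.

R_n/Ω ≈ 723 kN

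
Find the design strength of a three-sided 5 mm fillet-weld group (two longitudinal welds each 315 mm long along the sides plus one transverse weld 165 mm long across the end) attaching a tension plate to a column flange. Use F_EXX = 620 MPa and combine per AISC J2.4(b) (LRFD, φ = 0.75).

t_e = 0.707 × 5 = 3.535 mm.
R_nwl = 0.6 × 620 × 3.535 × 630 × 10⁻³ = 828.5 kN (longitudinal, 2 welds).
R_nwt = 0.6 × 620 × 3.535 × 165 × 10⁻³ = 217 kN (transverse, base value).
(i) R_nwl + R_nwt = 1045 kN; (ii) 0.85 R_nwl + 1.5 R_nwt = 1030 kN.
R_n = max = 1045 kN [governs: (i)]; φR_n = 784.1 kN.

φR_n ≈ 784 kN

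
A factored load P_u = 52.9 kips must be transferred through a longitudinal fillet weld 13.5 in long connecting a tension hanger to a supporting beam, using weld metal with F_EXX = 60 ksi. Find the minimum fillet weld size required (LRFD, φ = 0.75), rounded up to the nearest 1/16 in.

Total weld length L = 13.5 in.
Required throat t_e = P_u / (φ × 0.6 F_EXX × L) = 52.9 / (0.75 × 0.6 × 60 × 13.5) = 0.1451 in.
Required leg w = t_e / 0.707 = 0.2053 in → use 1/4 in.

w = 1/4 in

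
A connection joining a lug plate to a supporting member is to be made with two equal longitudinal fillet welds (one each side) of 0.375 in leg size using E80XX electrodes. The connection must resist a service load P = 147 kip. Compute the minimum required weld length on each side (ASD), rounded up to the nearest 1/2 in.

E80XX → F_EXX = 80 ksi.
Throat t_e = 0.707 × 0.375 = 0.2651 in.
r_n/Ω = (0.6 × 80 × 0.2651) / 2.0 = 6.363 kip/in.
L_req = P / (r_n/Ω) = 147 / 6.363 = 23.1 in total.
Per side: 23.1 / 2 = 11.55 in.
Round up → use L = 12 in on each side.

L = 12 in on each side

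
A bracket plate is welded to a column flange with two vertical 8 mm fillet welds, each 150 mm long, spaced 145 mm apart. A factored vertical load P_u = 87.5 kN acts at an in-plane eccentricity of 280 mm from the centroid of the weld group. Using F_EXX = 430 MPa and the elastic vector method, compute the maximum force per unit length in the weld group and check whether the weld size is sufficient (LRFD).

Total weld length L_w = 300 mm. Treat welds as unit-width lines.
Polar moment about centroid: J = 2[d³/12 + d(b/2)²] = 2[150³/12 + 150×72.5²] = 2139000 mm³.
Direct shear f_v = P/L_w = 87.5×10³ / 300 = 291.7 N/mm (vertical).
Torsion M = P·e = 87.5×10³ × 280 = 24500000 N·mm.
Critical point at (x, y) = (72.5, 75) from centroid. f_tx = M·y/J = 858.9 N/mm; f_ty = M·x/J = 830.3 N/mm.
Resultant f_max = √[f_tx² + (f_v + f_ty)²] = √[858.9² + (291.7 + 830.3)²] = 1413 N/mm.
Capacity per unit length: φr_n = 0.75 × 0.6 × 430 × (0.707 × 8) = 1094 N/mm.
1413 > 1094 → NOT adequate.

f_max ≈ 1410 N/mm; NOT adequate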